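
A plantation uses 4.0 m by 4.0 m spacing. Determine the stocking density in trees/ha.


N = 10000 / 4.0^2 = 10000 / 16 = 625.000 ≈ 625 trees/ha

625 trees/ha


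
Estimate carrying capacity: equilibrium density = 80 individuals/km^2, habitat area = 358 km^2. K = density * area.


K = 80 * 358 = 28640 individuals

28640 individuals


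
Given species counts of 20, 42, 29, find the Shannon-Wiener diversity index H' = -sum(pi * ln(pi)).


Total N = 20 + 42 + 29 = 91
Per-species terms:
  p = 20/91 = 0.219780; ln(p) = -1.515128; p*ln(p) = 0.219780 * (-1.515128) = -0.332995
  p = 42/91 = 0.461538; ln(p) = -0.773191; p*ln(p) = 0.461538 * (-0.773191) = -0.356857
  p = 29/91 = 0.318681; ln(p) = -1.143565; p*ln(p) = 0.318681 * (-1.143565) = -0.364432
sum(p*ln(p)) = (-0.332995) + (-0.356857) + (-0.364432) = -1.054284
H' = -(-1.054284) = 1.054284 ≈ 1.0543

1.0543


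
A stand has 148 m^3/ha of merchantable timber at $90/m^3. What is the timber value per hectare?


Value = 148 * 90 = $13320/ha

$13320/ha


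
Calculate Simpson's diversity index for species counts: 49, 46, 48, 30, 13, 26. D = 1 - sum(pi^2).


Total N = 49 + 46 + 48 + 30 + 13 + 26 = 212
Per-species terms:
  p = 49/212 = 0.231132; p^2 = 0.231132^2 = 0.053422
  p = 46/212 = 0.216981; p^2 = 0.216981^2 = 0.047081
  p = 48/212 = 0.226415; p^2 = 0.226415^2 = 0.051264
  p = 30/212 = 0.141509; p^2 = 0.141509^2 = 0.020025
  p = 13/212 = 0.061321; p^2 = 0.061321^2 = 0.003760
  p = 26/212 = 0.122642; p^2 = 0.122642^2 = 0.015041
sum(p^2) = 0.053422 + 0.047081 + 0.051264 + 0.020025 + 0.003760 + 0.015041 = 0.190593
D = 1 - 0.190593 = 0.809407 ≈ 0.8094

0.8094


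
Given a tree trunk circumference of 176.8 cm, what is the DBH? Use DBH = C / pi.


DBH = C / pi = 176.8 / 3.141593 = 56.2772 ≈ 56.28 cm

56.28 cm


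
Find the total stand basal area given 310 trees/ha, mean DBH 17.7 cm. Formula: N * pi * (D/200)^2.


(D/200)^2 = (17.7/200)^2 = 0.0885^2 = 0.00783225
Individual BA = 3.141593 * 0.00783225 = 0.0246057 m^2
Stand BA = 310 * 0.0246057 = 7.62777 ≈ 7.63 m^2/ha

7.63 m^2/ha


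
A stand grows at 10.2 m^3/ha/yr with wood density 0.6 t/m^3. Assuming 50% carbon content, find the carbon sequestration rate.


C = 10.2 * 0.6 * 0.5 = 3.06 t C/ha/yr

3.06 t C/ha/yr


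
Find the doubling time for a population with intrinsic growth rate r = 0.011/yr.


td = ln(2) / 0.011 = 0.693147 / 0.011 = 63.0134 ≈ 63.0 years

63.0 years


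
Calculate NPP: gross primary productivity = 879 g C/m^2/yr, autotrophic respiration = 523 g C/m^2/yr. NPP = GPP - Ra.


NPP = GPP - Ra = 879 - 523 = 356 g C/m^2/yr

356 g C/m^2/yr


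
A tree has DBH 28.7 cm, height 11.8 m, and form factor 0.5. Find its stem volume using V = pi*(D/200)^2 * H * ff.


(D/200)^2 = (28.7/200)^2 = 0.1435^2 = 0.02059225
BA = 3.141593 * 0.02059225 = 0.0646925 m^2
V = 0.0646925 * 11.8 * 0.5 = 0.381686 ≈ 0.382 m^3

0.382 m^3


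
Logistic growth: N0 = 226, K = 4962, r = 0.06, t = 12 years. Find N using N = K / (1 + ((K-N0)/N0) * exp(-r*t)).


(K - N0)/N0 = (4962 - 226)/226 = 4736/226 = 20.9558
r*t = 0.06 * 12 = 0.72; exp(-0.72) = 0.486752
20.9558 * 0.486752 = 10.2003
1 + 10.2003 = 11.2003
N = 4962 / 11.2003 = 443.024 ≈ 443

443


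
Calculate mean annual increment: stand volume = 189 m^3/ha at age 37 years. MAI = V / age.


MAI = 189 / 37 = 5.1081 ≈ 5.11 m^3/ha/yr

5.11 m^3/ha/yr


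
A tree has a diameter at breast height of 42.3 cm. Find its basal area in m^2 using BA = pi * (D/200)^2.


D/200 = 42.3/200 = 0.2115 m
(D/200)^2 = 0.2115^2 = 0.04473225
BA = 3.141593 * 0.04473225 = 0.140531 ≈ 0.1405 m^2

0.1405 m^2


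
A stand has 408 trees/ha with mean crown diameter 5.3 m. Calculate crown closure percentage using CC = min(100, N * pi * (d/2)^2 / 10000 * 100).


(d/2)^2 = (5.3/2)^2 = 2.65^2 = 7.0225
Crown area = 3.141593 * 7.0225 = 22.0618 m^2
N * area / 10000 * 100 = 408 * 22.0618 / 10000 * 100 = 90.0121
CC = min(100, 90.0121) = 90.0121 ≈ 90.0%

90.0%


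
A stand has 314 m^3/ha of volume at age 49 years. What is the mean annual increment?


MAI = 314 / 49 = 6.4082 ≈ 6.41 m^3/ha/yr

6.41 m^3/ha/yr


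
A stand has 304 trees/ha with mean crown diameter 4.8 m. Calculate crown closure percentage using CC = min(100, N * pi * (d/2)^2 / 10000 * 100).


(d/2)^2 = (4.8/2)^2 = 2.4^2 = 5.76
Crown area = 3.141593 * 5.76 = 18.0956 m^2
N * area / 10000 * 100 = 304 * 18.0956 / 10000 * 100 = 55.0106
CC = min(100, 55.0106) = 55.0106 ≈ 55.0%

55.0%


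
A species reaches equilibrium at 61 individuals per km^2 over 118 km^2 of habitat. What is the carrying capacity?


K = 61 * 118 = 7198 individuals

7198 individuals


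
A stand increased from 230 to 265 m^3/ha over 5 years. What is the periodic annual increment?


PAI = (V2 - V1) / period = (265 - 230) / 5 = 35 / 5 = 7.00 m^3/ha/yr

7.00 m^3/ha/yr


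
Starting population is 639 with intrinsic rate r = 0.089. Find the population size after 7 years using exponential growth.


r*t = 0.089 * 7 = 0.623
exp(0.623) = 1.86451
N = 639 * 1.86451 = 1191.42 ≈ 1191

1191


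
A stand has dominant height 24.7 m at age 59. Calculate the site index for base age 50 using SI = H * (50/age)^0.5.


50/59 = 0.847458
(0.847458)^0.5 = 0.920575
SI = 24.7 * 0.920575 = 22.7382 ≈ 22.7 m

22.7 m


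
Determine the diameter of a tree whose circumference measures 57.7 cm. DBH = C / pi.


DBH = C / pi = 57.7 / 3.141593 = 18.3665 ≈ 18.37 cm

18.37 cm


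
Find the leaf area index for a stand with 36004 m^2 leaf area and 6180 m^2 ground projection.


LAI = 36004 / 6180 = 5.8259 ≈ 5.83

5.83


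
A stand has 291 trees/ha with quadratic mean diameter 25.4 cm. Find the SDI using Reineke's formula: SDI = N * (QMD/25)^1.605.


QMD/25 = 25.4/25 = 1.016
(1.016)^1.605 = exp(1.605 * ln(1.016)) = exp(1.605 * 0.0158733) = exp(0.0254766) = 1.02580
SDI = 291 * 1.02580 = 298.508 ≈ 299

299


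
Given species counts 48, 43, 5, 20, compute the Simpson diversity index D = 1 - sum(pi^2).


Total N = 48 + 43 + 5 + 20 = 116
Per-species terms:
  p = 48/116 = 0.413793; p^2 = 0.413793^2 = 0.171225
  p = 43/116 = 0.370690; p^2 = 0.370690^2 = 0.137411
  p = 5/116 = 0.043103; p^2 = 0.043103^2 = 0.001858
  p = 20/116 = 0.172414; p^2 = 0.172414^2 = 0.029727
sum(p^2) = 0.171225 + 0.137411 + 0.001858 + 0.029727 = 0.340221
D = 1 - 0.340221 = 0.659779 ≈ 0.6598

0.6598


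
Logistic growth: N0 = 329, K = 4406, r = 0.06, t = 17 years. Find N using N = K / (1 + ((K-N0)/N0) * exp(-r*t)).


(K - N0)/N0 = (4406 - 329)/329 = 4077/329 = 12.3921
r*t = 0.06 * 17 = 1.02; exp(-1.02) = 0.360595
12.3921 * 0.360595 = 4.46853
1 + 4.46853 = 5.46853
N = 4406 / 5.46853 = 805.701 ≈ 806

806


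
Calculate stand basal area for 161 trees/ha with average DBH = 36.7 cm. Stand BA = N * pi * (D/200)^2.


(D/200)^2 = (36.7/200)^2 = 0.1835^2 = 0.03367225
Individual BA = 3.141593 * 0.03367225 = 0.105785 m^2
Stand BA = 161 * 0.105785 = 17.0314 ≈ 17.03 m^2/ha

17.03 m^2/ha


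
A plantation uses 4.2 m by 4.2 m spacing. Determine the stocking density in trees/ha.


N = 10000 / 4.2^2 = 10000 / 17.64 = 566.893 ≈ 567 trees/ha

567 trees/ha


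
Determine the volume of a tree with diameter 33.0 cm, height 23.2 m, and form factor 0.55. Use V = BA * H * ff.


(D/200)^2 = (33.0/200)^2 = 0.165^2 = 0.027225
BA = 3.141593 * 0.027225 = 0.0855299 m^2
V = 0.0855299 * 23.2 * 0.55 = 1.09136 ≈ 1.091 m^3

1.091 m^3


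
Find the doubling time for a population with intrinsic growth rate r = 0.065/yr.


td = ln(2) / 0.065 = 0.693147 / 0.065 = 10.6638 ≈ 10.7 years

10.7 years


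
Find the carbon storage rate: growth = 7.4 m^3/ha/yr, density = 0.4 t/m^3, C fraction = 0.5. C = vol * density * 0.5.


C = 7.4 * 0.4 * 0.5 = 1.48 t C/ha/yr

1.48 t C/ha/yr


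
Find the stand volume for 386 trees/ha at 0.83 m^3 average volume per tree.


V_stand = 386 * 0.83 = 320.38 ≈ 320.4 m^3/ha

320.4 m^3/ha


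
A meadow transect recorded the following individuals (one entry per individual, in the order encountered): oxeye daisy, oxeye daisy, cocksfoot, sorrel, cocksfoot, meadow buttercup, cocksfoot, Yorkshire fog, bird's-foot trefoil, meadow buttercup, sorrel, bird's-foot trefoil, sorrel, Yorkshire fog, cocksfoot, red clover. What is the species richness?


Total individuals logged = 16
Distinct species (count of individuals): oxeye daisy (2), cocksfoot (4), sorrel (3), meadow buttercup (2), Yorkshire fog (2), bird's-foot trefoil (2), red clover (1)
Species richness = number of distinct species = 7

7


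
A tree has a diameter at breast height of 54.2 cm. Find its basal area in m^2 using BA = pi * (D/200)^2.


D/200 = 54.2/200 = 0.271 m
(D/200)^2 = 0.271^2 = 0.073441
BA = 3.141593 * 0.073441 = 0.230722 ≈ 0.2307 m^2

0.2307 m^2


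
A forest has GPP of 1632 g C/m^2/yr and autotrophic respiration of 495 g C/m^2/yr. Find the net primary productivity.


NPP = GPP - Ra = 1632 - 495 = 1137 g C/m^2/yr

1137 g C/m^2/yr


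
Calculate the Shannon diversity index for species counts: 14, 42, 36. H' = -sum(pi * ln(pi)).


Total N = 14 + 42 + 36 = 92
Per-species terms:
  p = 14/92 = 0.152174; ln(p) = -1.882731; p*ln(p) = 0.152174 * (-1.882731) = -0.286503
  p = 42/92 = 0.456522; ln(p) = -0.784118; p*ln(p) = 0.456522 * (-0.784118) = -0.357967
  p = 36/92 = 0.391304; ln(p) = -0.938271; p*ln(p) = 0.391304 * (-0.938271) = -0.367149
sum(p*ln(p)) = (-0.286503) + (-0.357967) + (-0.367149) = -1.011619
H' = -(-1.011619) = 1.011619 ≈ 1.0116

1.0116


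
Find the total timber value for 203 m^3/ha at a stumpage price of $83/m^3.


Value = 203 * 83 = $16849/ha

$16849/ha


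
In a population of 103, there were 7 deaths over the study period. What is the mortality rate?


Mortality rate = 7 / 103 = 0.067961 ≈ 0.0680

0.0680


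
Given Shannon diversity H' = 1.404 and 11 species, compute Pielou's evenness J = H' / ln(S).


ln(11) = 2.39790
J = H' / ln(S) = 1.404 / 2.39790 = 0.585512 ≈ 0.5855

0.5855


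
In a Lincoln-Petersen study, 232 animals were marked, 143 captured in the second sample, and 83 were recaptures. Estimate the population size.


N = M * C / R = 232 * 143 / 83 = 33176 / 83 = 399.71 ≈ 400

400 individuals


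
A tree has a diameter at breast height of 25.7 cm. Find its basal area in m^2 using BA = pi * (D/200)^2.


D/200 = 25.7/200 = 0.1285 m
(D/200)^2 = 0.1285^2 = 0.01651225
BA = 3.141593 * 0.01651225 = 0.0518748 ≈ 0.0519 m^2

0.0519 m^2


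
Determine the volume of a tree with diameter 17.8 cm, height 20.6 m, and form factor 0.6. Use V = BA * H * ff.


(D/200)^2 = (17.8/200)^2 = 0.089^2 = 0.007921
BA = 3.141593 * 0.007921 = 0.0248846 m^2
V = 0.0248846 * 20.6 * 0.6 = 0.307574 ≈ 0.308 m^3

0.308 m^3


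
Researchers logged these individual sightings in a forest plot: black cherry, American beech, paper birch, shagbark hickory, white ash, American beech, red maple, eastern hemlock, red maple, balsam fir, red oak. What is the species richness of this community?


Total individuals logged = 11
Distinct species (count of individuals): black cherry (1), American beech (2), paper birch (1), shagbark hickory (1), white ash (1), red maple (2), eastern hemlock (1), balsam fir (1), red oak (1)
Species richness = number of distinct species = 9

9


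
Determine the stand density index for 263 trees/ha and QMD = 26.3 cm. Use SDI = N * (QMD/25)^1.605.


QMD/25 = 26.3/25 = 1.052
(1.052)^1.605 = exp(1.605 * ln(1.052)) = exp(1.605 * 0.0506931) = exp(0.0813624) = 1.08476
SDI = 263 * 1.08476 = 285.292 ≈ 285

285


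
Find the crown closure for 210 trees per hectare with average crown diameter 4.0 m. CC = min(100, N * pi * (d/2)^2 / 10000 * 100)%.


(d/2)^2 = (4.0/2)^2 = 2^2 = 4
Crown area = 3.141593 * 4 = 12.5664 m^2
N * area / 10000 * 100 = 210 * 12.5664 / 10000 * 100 = 26.3894
CC = min(100, 26.3894) = 26.3894 ≈ 26.4%

26.4%


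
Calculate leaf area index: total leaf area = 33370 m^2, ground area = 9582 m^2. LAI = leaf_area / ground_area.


LAI = 33370 / 9582 = 3.4826 ≈ 3.48

3.48


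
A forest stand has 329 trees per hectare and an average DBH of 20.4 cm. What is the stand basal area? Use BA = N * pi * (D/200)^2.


(D/200)^2 = (20.4/200)^2 = 0.102^2 = 0.010404
Individual BA = 3.141593 * 0.010404 = 0.0326851 m^2
Stand BA = 329 * 0.0326851 = 10.7534 ≈ 10.75 m^2/ha

10.75 m^2/ha


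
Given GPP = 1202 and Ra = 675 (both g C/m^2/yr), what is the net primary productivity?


NPP = GPP - Ra = 1202 - 675 = 527 g C/m^2/yr

527 g C/m^2/yr


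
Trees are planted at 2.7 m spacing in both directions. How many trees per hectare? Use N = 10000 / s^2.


N = 10000 / 2.7^2 = 10000 / 7.29 = 1371.74 ≈ 1372 trees/ha

1372 trees/ha


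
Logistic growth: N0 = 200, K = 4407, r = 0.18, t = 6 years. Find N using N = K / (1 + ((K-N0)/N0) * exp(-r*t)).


(K - N0)/N0 = (4407 - 200)/200 = 4207/200 = 21.0350
r*t = 0.18 * 6 = 1.08; exp(-1.08) = 0.339596
21.0350 * 0.339596 = 7.14340
1 + 7.14340 = 8.14340
N = 4407 / 8.14340 = 541.174 ≈ 541

541


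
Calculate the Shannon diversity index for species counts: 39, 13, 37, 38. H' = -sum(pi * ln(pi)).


Total N = 39 + 13 + 37 + 38 = 127
Per-species terms:
  p = 39/127 = 0.307087; ln(p) = -1.180624; p*ln(p) = 0.307087 * (-1.180624) = -0.362554
  p = 13/127 = 0.102362; ln(p) = -2.279240; p*ln(p) = 0.102362 * (-2.279240) = -0.233308
  p = 37/127 = 0.291339; ln(p) = -1.233268; p*ln(p) = 0.291339 * (-1.233268) = -0.359299
  p = 38/127 = 0.299213; ln(p) = -1.206600; p*ln(p) = 0.299213 * (-1.206600) = -0.361030
sum(p*ln(p)) = (-0.362554) + (-0.233308) + (-0.359299) + (-0.361030) = -1.316191
H' = -(-1.316191) = 1.316191 ≈ 1.3162

1.3162


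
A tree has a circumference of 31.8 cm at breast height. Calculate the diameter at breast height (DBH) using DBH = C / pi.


DBH = C / pi = 31.8 / 3.141593 = 10.1223 ≈ 10.12 cm

10.12 cm


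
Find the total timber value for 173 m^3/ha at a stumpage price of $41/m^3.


Value = 173 * 41 = $7093/ha

$7093/ha


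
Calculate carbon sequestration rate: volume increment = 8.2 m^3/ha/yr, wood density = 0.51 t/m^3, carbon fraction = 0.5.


C = 8.2 * 0.51 * 0.5 = 2.091 ≈ 2.09 t C/ha/yr

2.09 t C/ha/yr


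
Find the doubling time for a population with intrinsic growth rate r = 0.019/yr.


td = ln(2) / 0.019 = 0.693147 / 0.019 = 36.4814 ≈ 36.5 years

36.5 years


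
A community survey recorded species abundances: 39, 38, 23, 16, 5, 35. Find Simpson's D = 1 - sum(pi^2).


Total N = 39 + 38 + 23 + 16 + 5 + 35 = 156
Per-species terms:
  p = 39/156 = 0.250000; p^2 = 0.250000^2 = 0.062500
  p = 38/156 = 0.243590; p^2 = 0.243590^2 = 0.059336
  p = 23/156 = 0.147436; p^2 = 0.147436^2 = 0.021737
  p = 16/156 = 0.102564; p^2 = 0.102564^2 = 0.010519
  p = 5/156 = 0.032051; p^2 = 0.032051^2 = 0.001027
  p = 35/156 = 0.224359; p^2 = 0.224359^2 = 0.050337
sum(p^2) = 0.062500 + 0.059336 + 0.021737 + 0.010519 + 0.001027 + 0.050337 = 0.205456
D = 1 - 0.205456 = 0.794544 ≈ 0.7945

0.7945


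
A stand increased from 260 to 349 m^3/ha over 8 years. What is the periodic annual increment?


PAI = (V2 - V1) / period = (349 - 260) / 8 = 89 / 8 = 11.1250 ≈ 11.13 m^3/ha/yr

11.13 m^3/ha/yr


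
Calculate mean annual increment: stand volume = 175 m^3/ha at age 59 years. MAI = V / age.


MAI = 175 / 59 = 2.9661 ≈ 2.97 m^3/ha/yr

2.97 m^3/ha/yr


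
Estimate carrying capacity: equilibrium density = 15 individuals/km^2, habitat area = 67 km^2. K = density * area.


K = 15 * 67 = 1005 individuals

1005 individuals


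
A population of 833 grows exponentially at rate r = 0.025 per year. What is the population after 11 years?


r*t = 0.025 * 11 = 0.275
exp(0.275) = 1.31653
N = 833 * 1.31653 = 1096.67 ≈ 1097

1097


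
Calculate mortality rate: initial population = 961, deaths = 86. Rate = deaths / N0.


Mortality rate = 86 / 961 = 0.089490 ≈ 0.0895

0.0895


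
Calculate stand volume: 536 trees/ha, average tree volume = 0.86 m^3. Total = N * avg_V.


V_stand = 536 * 0.86 = 460.96 ≈ 461.0 m^3/ha

461.0 m^3/ha


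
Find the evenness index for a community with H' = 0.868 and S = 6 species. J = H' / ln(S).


ln(6) = 1.79176
J = H' / ln(S) = 0.868 / 1.79176 = 0.484440 ≈ 0.4844

0.4844


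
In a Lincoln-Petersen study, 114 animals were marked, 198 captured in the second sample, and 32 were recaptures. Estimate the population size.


N = M * C / R = 114 * 198 / 32 = 22572 / 32 = 705.38 ≈ 705

705 individuals


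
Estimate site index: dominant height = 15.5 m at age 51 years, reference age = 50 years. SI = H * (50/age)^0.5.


50/51 = 0.980392
(0.980392)^0.5 = 0.990147
SI = 15.5 * 0.990147 = 15.3473 ≈ 15.3 m

15.3 m


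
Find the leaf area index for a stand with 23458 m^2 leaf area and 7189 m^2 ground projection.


LAI = 23458 / 7189 = 3.2630 ≈ 3.26

3.26


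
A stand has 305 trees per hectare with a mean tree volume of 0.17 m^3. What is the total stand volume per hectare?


V_stand = 305 * 0.17 = 51.85 ≈ 51.9 m^3/ha

51.9 m^3/ha


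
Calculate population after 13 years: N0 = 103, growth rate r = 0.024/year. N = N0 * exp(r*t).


r*t = 0.024 * 13 = 0.312
exp(0.312) = 1.36615
N = 103 * 1.36615 = 140.713 ≈ 141

141


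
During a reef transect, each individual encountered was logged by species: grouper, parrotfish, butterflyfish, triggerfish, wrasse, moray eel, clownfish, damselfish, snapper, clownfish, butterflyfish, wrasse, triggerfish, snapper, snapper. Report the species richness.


Total individuals logged = 15
Distinct species (count of individuals): grouper (1), parrotfish (1), butterflyfish (2), triggerfish (2), wrasse (2), moray eel (1), clownfish (2), damselfish (1), snapper (3)
Species richness = number of distinct species = 9

9


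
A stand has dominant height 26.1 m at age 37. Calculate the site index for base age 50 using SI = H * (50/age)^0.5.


50/37 = 1.35135
(1.35135)^0.5 = 1.16248
SI = 26.1 * 1.16248 = 30.3407 ≈ 30.3 m

30.3 m


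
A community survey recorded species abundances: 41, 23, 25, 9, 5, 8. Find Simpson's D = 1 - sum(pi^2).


Total N = 41 + 23 + 25 + 9 + 5 + 8 = 111
Per-species terms:
  p = 41/111 = 0.369369; p^2 = 0.369369^2 = 0.136433
  p = 23/111 = 0.207207; p^2 = 0.207207^2 = 0.042935
  p = 25/111 = 0.225225; p^2 = 0.225225^2 = 0.050726
  p = 9/111 = 0.081081; p^2 = 0.081081^2 = 0.006574
  p = 5/111 = 0.045045; p^2 = 0.045045^2 = 0.002029
  p = 8/111 = 0.072072; p^2 = 0.072072^2 = 0.005194
sum(p^2) = 0.136433 + 0.042935 + 0.050726 + 0.006574 + 0.002029 + 0.005194 = 0.243891
D = 1 - 0.243891 = 0.756109 ≈ 0.7561

0.7561


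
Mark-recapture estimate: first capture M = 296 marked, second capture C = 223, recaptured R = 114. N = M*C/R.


N = M * C / R = 296 * 223 / 114 = 66008 / 114 = 579.02 ≈ 579

579 individuals


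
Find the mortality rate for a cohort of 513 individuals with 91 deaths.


Mortality rate = 91 / 513 = 0.177388 ≈ 0.1774

0.1774


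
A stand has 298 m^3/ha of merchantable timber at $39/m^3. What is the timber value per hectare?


Value = 298 * 39 = $11622/ha

$11622/ha


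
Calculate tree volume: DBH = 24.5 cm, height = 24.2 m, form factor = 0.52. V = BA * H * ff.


(D/200)^2 = (24.5/200)^2 = 0.1225^2 = 0.01500625
BA = 3.141593 * 0.01500625 = 0.0471435 m^2
V = 0.0471435 * 24.2 * 0.52 = 0.593254 ≈ 0.593 m^3

0.593 m^3


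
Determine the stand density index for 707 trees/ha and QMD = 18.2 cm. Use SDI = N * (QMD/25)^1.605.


QMD/25 = 18.2/25 = 0.728
(0.728)^1.605 = exp(1.605 * ln(0.728)) = exp(1.605 * (-0.317454)) = exp(-0.509514) = 0.600787
SDI = 707 * 0.600787 = 424.756 ≈ 425

425


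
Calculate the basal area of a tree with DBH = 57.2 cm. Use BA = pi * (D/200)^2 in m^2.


D/200 = 57.2/200 = 0.286 m
(D/200)^2 = 0.286^2 = 0.081796
BA = 3.141593 * 0.081796 = 0.256970 ≈ 0.2570 m^2

0.2570 m^2


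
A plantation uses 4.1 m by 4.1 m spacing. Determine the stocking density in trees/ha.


N = 10000 / 4.1^2 = 10000 / 16.81 = 594.884 ≈ 595 trees/ha

595 trees/ha


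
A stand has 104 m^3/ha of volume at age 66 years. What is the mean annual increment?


MAI = 104 / 66 = 1.5758 ≈ 1.58 m^3/ha/yr

1.58 m^3/ha/yr


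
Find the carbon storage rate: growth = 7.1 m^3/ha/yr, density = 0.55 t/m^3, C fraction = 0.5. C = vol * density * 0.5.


C = 7.1 * 0.55 * 0.5 = 1.9525 ≈ 1.95 t C/ha/yr

1.95 t C/ha/yr


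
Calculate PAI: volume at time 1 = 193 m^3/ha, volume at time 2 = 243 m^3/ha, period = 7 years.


PAI = (V2 - V1) / period = (243 - 193) / 7 = 50 / 7 = 7.1429 ≈ 7.14 m^3/ha/yr

7.14 m^3/ha/yr


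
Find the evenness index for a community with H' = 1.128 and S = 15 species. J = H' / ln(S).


ln(15) = 2.70805
J = H' / ln(S) = 1.128 / 2.70805 = 0.416536 ≈ 0.4165

0.4165


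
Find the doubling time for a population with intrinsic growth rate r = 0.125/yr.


td = ln(2) / 0.125 = 0.693147 / 0.125 = 5.54518 ≈ 5.5 years

5.5 years


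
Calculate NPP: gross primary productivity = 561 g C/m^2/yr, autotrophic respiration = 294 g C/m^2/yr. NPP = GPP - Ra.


NPP = GPP - Ra = 561 - 294 = 267 g C/m^2/yr

267 g C/m^2/yr


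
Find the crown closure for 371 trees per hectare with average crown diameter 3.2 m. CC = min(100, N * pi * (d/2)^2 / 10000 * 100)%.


(d/2)^2 = (3.2/2)^2 = 1.6^2 = 2.56
Crown area = 3.141593 * 2.56 = 8.04248 m^2
N * area / 10000 * 100 = 371 * 8.04248 / 10000 * 100 = 29.8376
CC = min(100, 29.8376) = 29.8376 ≈ 29.8%

29.8%


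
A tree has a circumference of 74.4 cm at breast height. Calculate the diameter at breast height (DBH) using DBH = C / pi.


DBH = C / pi = 74.4 / 3.141593 = 23.6823 ≈ 23.68 cm

23.68 cm


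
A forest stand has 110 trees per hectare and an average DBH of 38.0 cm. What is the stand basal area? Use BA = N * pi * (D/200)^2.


(D/200)^2 = (38.0/200)^2 = 0.19^2 = 0.0361
Individual BA = 3.141593 * 0.0361 = 0.113412 m^2
Stand BA = 110 * 0.113412 = 12.4753 ≈ 12.48 m^2/ha

12.48 m^2/ha


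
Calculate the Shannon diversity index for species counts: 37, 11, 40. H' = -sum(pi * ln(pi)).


Total N = 37 + 11 + 40 = 88
Per-species terms:
  p = 37/88 = 0.420455; ln(p) = -0.866418; p*ln(p) = 0.420455 * (-0.866418) = -0.364290
  p = 11/88 = 0.125000; ln(p) = -2.079442; p*ln(p) = 0.125000 * (-2.079442) = -0.259930
  p = 40/88 = 0.454545; ln(p) = -0.788458; p*ln(p) = 0.454545 * (-0.788458) = -0.358390
sum(p*ln(p)) = (-0.364290) + (-0.259930) + (-0.358390) = -0.982610
H' = -(-0.982610) = 0.982610 ≈ 0.9826

0.9826


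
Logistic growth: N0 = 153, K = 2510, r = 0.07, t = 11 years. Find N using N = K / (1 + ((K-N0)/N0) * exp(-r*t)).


(K - N0)/N0 = (2510 - 153)/153 = 2357/153 = 15.4052
r*t = 0.07 * 11 = 0.77; exp(-0.77) = 0.463013
15.4052 * 0.463013 = 7.13281
1 + 7.13281 = 8.13281
N = 2510 / 8.13281 = 308.626 ≈ 309

309


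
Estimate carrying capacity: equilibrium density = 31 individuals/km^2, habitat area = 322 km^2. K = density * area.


K = 31 * 322 = 9982 individuals

9982 individuals


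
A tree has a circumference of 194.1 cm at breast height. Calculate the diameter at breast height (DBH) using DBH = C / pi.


DBH = C / pi = 194.1 / 3.141593 = 61.7839 ≈ 61.78 cm

61.78 cm


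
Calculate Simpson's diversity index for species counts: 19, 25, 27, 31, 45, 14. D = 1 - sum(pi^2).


Total N = 19 + 25 + 27 + 31 + 45 + 14 = 161
Per-species terms:
  p = 19/161 = 0.118012; p^2 = 0.118012^2 = 0.013927
  p = 25/161 = 0.155280; p^2 = 0.155280^2 = 0.024112
  p = 27/161 = 0.167702; p^2 = 0.167702^2 = 0.028124
  p = 31/161 = 0.192547; p^2 = 0.192547^2 = 0.037074
  p = 45/161 = 0.279503; p^2 = 0.279503^2 = 0.078122
  p = 14/161 = 0.086957; p^2 = 0.086957^2 = 0.007562
sum(p^2) = 0.013927 + 0.024112 + 0.028124 + 0.037074 + 0.078122 + 0.007562 = 0.188921
D = 1 - 0.188921 = 0.811079 ≈ 0.8111

0.8111


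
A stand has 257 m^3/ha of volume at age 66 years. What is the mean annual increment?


MAI = 257 / 66 = 3.8939 ≈ 3.89 m^3/ha/yr

3.89 m^3/ha/yr


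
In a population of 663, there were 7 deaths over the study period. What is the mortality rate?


Mortality rate = 7 / 663 = 0.010558 ≈ 0.0106

0.0106


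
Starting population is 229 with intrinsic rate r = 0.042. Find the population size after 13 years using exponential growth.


r*t = 0.042 * 13 = 0.546
exp(0.546) = 1.72633
N = 229 * 1.72633 = 395.330 ≈ 395

395


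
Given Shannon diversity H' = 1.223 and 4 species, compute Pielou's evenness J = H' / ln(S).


ln(4) = 1.38629
J = H' / ln(S) = 1.223 / 1.38629 = 0.882211 ≈ 0.8822

0.8822


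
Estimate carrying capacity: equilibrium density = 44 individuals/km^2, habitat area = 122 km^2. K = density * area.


K = 44 * 122 = 5368 individuals

5368 individuals


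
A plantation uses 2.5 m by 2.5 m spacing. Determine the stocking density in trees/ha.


N = 10000 / 2.5^2 = 10000 / 6.25 = 1600.00 ≈ 1600 trees/ha

1600 trees/ha


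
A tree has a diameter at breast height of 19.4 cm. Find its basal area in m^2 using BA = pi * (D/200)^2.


D/200 = 19.4/200 = 0.097 m
(D/200)^2 = 0.097^2 = 0.009409
BA = 3.141593 * 0.009409 = 0.0295592 ≈ 0.0296 m^2

0.0296 m^2


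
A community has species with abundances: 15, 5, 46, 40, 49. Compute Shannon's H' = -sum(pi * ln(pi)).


Total N = 15 + 5 + 46 + 40 + 49 = 155
Per-species terms:
  p = 15/155 = 0.096774; ln(p) = -2.335377; p*ln(p) = 0.096774 * (-2.335377) = -0.226004
  p = 5/155 = 0.032258; ln(p) = -3.433989; p*ln(p) = 0.032258 * (-3.433989) = -0.110774
  p = 46/155 = 0.296774; ln(p) = -1.214784; p*ln(p) = 0.296774 * (-1.214784) = -0.360516
  p = 40/155 = 0.258065; ln(p) = -1.354544; p*ln(p) = 0.258065 * (-1.354544) = -0.349560
  p = 49/155 = 0.316129; ln(p) = -1.151605; p*ln(p) = 0.316129 * (-1.151605) = -0.364056
sum(p*ln(p)) = (-0.226004) + (-0.110774) + (-0.360516) + (-0.349560) + (-0.364056) = -1.410910
H' = -(-1.410910) = 1.410910 ≈ 1.4109

1.4109


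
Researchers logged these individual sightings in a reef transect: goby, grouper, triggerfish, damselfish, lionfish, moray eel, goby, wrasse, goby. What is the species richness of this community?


Total individuals logged = 9
Distinct species (count of individuals): goby (3), grouper (1), triggerfish (1), damselfish (1), lionfish (1), moray eel (1), wrasse (1)
Species richness = number of distinct species = 7

7


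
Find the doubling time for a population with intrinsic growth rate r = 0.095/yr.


td = ln(2) / 0.095 = 0.693147 / 0.095 = 7.29628 ≈ 7.3 years

7.3 years


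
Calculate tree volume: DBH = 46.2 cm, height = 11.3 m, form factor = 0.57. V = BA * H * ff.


(D/200)^2 = (46.2/200)^2 = 0.231^2 = 0.053361
BA = 3.141593 * 0.053361 = 0.167639 m^2
V = 0.167639 * 11.3 * 0.57 = 1.07976 ≈ 1.080 m^3

1.080 m^3


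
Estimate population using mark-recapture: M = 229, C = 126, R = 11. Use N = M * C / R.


N = M * C / R = 229 * 126 / 11 = 28854 / 11 = 2623.09 ≈ 2623

2623 individuals


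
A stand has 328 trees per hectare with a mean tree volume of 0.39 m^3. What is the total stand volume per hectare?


V_stand = 328 * 0.39 = 127.92 ≈ 127.9 m^3/ha

127.9 m^3/ha


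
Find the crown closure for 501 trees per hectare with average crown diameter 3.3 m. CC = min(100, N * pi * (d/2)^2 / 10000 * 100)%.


(d/2)^2 = (3.3/2)^2 = 1.65^2 = 2.7225
Crown area = 3.141593 * 2.7225 = 8.55299 m^2
N * area / 10000 * 100 = 501 * 8.55299 / 10000 * 100 = 42.8505
CC = min(100, 42.8505) = 42.8505 ≈ 42.9%

42.9%


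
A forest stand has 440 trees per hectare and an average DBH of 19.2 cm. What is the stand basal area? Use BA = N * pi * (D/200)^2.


(D/200)^2 = (19.2/200)^2 = 0.096^2 = 0.009216
Individual BA = 3.141593 * 0.009216 = 0.0289529 m^2
Stand BA = 440 * 0.0289529 = 12.7393 ≈ 12.74 m^2/ha

12.74 m^2/ha


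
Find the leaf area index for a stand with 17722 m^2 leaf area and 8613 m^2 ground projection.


LAI = 17722 / 8613 = 2.0576 ≈ 2.06

2.06


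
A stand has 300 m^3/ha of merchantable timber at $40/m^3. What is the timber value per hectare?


Value = 300 * 40 = $12000/ha

$12000/ha


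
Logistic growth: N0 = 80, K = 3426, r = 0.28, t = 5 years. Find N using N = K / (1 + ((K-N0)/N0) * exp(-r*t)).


(K - N0)/N0 = (3426 - 80)/80 = 3346/80 = 41.8250
r*t = 0.28 * 5 = 1.4; exp(-1.4) = 0.246597
41.8250 * 0.246597 = 10.3139
1 + 10.3139 = 11.3139
N = 3426 / 11.3139 = 302.813 ≈ 303

303


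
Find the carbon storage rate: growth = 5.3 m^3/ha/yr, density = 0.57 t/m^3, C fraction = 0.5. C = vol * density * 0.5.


C = 5.3 * 0.57 * 0.5 = 1.5105 ≈ 1.51 t C/ha/yr

1.51 t C/ha/yr


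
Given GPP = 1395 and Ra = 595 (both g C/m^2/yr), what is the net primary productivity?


NPP = GPP - Ra = 1395 - 595 = 800 g C/m^2/yr

800 g C/m^2/yr


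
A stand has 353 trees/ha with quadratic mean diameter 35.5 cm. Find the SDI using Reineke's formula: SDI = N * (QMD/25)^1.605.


QMD/25 = 35.5/25 = 1.42
(1.42)^1.605 = exp(1.605 * ln(1.42)) = exp(1.605 * 0.350657) = exp(0.562804) = 1.75559
SDI = 353 * 1.75559 = 619.723 ≈ 620

620


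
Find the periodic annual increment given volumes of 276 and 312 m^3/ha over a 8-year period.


PAI = (V2 - V1) / period = (312 - 276) / 8 = 36 / 8 = 4.50 m^3/ha/yr

4.50 m^3/ha/yr


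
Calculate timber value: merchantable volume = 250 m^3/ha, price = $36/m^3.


Value = 250 * 36 = $9000/ha

$9000/ha


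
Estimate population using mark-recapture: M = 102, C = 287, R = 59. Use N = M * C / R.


N = M * C / R = 102 * 287 / 59 = 29274 / 59 = 496.17 ≈ 496

496 individuals


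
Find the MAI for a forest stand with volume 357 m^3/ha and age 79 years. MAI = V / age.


MAI = 357 / 79 = 4.5190 ≈ 4.52 m^3/ha/yr

4.52 m^3/ha/yr


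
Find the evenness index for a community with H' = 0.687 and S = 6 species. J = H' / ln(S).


ln(6) = 1.79176
J = H' / ln(S) = 0.687 / 1.79176 = 0.383422 ≈ 0.3834

0.3834


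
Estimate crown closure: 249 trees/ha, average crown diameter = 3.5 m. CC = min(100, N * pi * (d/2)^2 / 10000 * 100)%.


(d/2)^2 = (3.5/2)^2 = 1.75^2 = 3.0625
Crown area = 3.141593 * 3.0625 = 9.62113 m^2
N * area / 10000 * 100 = 249 * 9.62113 / 10000 * 100 = 23.9566
CC = min(100, 23.9566) = 23.9566 ≈ 24.0%

24.0%


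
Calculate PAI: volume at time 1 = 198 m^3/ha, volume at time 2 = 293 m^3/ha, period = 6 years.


PAI = (V2 - V1) / period = (293 - 198) / 6 = 95 / 6 = 15.8333 ≈ 15.83 m^3/ha/yr

15.83 m^3/ha/yr


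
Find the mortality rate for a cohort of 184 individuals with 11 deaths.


Mortality rate = 11 / 184 = 0.059783 ≈ 0.0598

0.0598


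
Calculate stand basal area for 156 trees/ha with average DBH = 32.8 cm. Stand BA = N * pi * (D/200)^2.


(D/200)^2 = (32.8/200)^2 = 0.164^2 = 0.026896
Individual BA = 3.141593 * 0.026896 = 0.0844963 m^2
Stand BA = 156 * 0.0844963 = 13.1814 ≈ 13.18 m^2/ha

13.18 m^2/ha


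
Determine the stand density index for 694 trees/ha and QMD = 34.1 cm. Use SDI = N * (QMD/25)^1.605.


QMD/25 = 34.1/25 = 1.364
(1.364)^1.605 = exp(1.605 * ln(1.364)) = exp(1.605 * 0.310422) = exp(0.498227) = 1.64580
SDI = 694 * 1.64580 = 1142.19 ≈ 1142

1142


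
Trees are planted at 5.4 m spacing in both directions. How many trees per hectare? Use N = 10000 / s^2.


N = 10000 / 5.4^2 = 10000 / 29.16 = 342.936 ≈ 343 trees/ha

343 trees/ha


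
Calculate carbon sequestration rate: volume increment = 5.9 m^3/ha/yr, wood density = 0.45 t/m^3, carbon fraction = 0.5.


C = 5.9 * 0.45 * 0.5 = 1.3275 ≈ 1.33 t C/ha/yr

1.33 t C/ha/yr


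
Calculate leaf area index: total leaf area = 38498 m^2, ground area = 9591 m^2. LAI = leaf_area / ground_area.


LAI = 38498 / 9591 = 4.0140 ≈ 4.01

4.01


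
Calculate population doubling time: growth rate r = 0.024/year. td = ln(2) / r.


td = ln(2) / 0.024 = 0.693147 / 0.024 = 28.8811 ≈ 28.9 years

28.9 years


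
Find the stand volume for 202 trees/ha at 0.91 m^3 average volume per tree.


V_stand = 202 * 0.91 = 183.82 ≈ 183.8 m^3/ha

183.8 m^3/ha


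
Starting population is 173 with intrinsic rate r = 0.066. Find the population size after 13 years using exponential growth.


r*t = 0.066 * 13 = 0.858
exp(0.858) = 2.35844
N = 173 * 2.35844 = 408.010 ≈ 408

408


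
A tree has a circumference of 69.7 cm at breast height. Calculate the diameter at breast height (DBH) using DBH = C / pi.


DBH = C / pi = 69.7 / 3.141593 = 22.1862 ≈ 22.19 cm

22.19 cm


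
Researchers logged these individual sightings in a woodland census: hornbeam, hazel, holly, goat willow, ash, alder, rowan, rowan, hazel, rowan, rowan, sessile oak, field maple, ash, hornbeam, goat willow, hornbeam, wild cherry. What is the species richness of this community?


Total individuals logged = 18
Distinct species (count of individuals): hornbeam (3), hazel (2), holly (1), goat willow (2), ash (2), alder (1), rowan (4), sessile oak (1), field maple (1), wild cherry (1)
Species richness = number of distinct species = 10

10


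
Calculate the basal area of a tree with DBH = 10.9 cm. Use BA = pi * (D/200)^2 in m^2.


D/200 = 10.9/200 = 0.0545 m
(D/200)^2 = 0.0545^2 = 0.00297025
BA = 3.141593 * 0.00297025 = 0.00933132 ≈ 0.0093 m^2

0.0093 m^2


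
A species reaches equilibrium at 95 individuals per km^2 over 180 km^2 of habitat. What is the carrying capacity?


K = 95 * 180 = 17100 individuals

17100 individuals


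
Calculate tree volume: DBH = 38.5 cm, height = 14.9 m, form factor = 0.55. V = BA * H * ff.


(D/200)^2 = (38.5/200)^2 = 0.1925^2 = 0.03705625
BA = 3.141593 * 0.03705625 = 0.116416 m^2
V = 0.116416 * 14.9 * 0.55 = 0.954029 ≈ 0.954 m^3

0.954 m^3


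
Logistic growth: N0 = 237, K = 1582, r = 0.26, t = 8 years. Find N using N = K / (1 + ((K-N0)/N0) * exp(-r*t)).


(K - N0)/N0 = (1582 - 237)/237 = 1345/237 = 5.67511
r*t = 0.26 * 8 = 2.08; exp(-2.08) = 0.124930
5.67511 * 0.124930 = 0.708991
1 + 0.708991 = 1.70899
N = 1582 / 1.70899 = 925.693 ≈ 926

926


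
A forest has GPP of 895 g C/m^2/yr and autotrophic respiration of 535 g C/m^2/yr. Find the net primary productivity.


NPP = GPP - Ra = 895 - 535 = 360 g C/m^2/yr

360 g C/m^2/yr


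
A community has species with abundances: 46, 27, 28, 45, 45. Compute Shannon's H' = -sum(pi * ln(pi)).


Total N = 46 + 27 + 28 + 45 + 45 = 191
Per-species terms:
  p = 46/191 = 0.240838; ln(p) = -1.423631; p*ln(p) = 0.240838 * (-1.423631) = -0.342864
  p = 27/191 = 0.141361; ln(p) = -1.956438; p*ln(p) = 0.141361 * (-1.956438) = -0.276564
  p = 28/191 = 0.146597; ln(p) = -1.920068; p*ln(p) = 0.146597 * (-1.920068) = -0.281476
  p = 45/191 = 0.235602; ln(p) = -1.445611; p*ln(p) = 0.235602 * (-1.445611) = -0.340589
  p = 45/191 = 0.235602; ln(p) = -1.445611; p*ln(p) = 0.235602 * (-1.445611) = -0.340589
sum(p*ln(p)) = (-0.342864) + (-0.276564) + (-0.281476) + (-0.340589) + (-0.340589) = -1.582082
H' = -(-1.582082) = 1.582082 ≈ 1.5821

1.5821


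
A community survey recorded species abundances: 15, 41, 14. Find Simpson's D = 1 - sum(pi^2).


Total N = 15 + 41 + 14 = 70
Per-species terms:
  p = 15/70 = 0.214286; p^2 = 0.214286^2 = 0.045918
  p = 41/70 = 0.585714; p^2 = 0.585714^2 = 0.343061
  p = 14/70 = 0.200000; p^2 = 0.200000^2 = 0.040000
sum(p^2) = 0.045918 + 0.343061 + 0.040000 = 0.428979
D = 1 - 0.428979 = 0.571021 ≈ 0.5710

0.5710


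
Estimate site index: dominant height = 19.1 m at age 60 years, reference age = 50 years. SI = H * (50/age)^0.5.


50/60 = 0.833333
(0.833333)^0.5 = 0.912871
SI = 19.1 * 0.912871 = 17.4358 ≈ 17.4 m

17.4 m


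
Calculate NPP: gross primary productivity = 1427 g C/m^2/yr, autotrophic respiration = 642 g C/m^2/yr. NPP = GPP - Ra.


NPP = GPP - Ra = 1427 - 642 = 785 g C/m^2/yr

785 g C/m^2/yr


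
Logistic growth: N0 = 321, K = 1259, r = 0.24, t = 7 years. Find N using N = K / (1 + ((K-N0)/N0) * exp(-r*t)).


(K - N0)/N0 = (1259 - 321)/321 = 938/321 = 2.92212
r*t = 0.24 * 7 = 1.68; exp(-1.68) = 0.186374
2.92212 * 0.186374 = 0.544607
1 + 0.544607 = 1.54461
N = 1259 / 1.54461 = 815.092 ≈ 815

815


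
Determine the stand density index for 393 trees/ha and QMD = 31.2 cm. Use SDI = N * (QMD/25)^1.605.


QMD/25 = 31.2/25 = 1.248
(1.248)^1.605 = exp(1.605 * ln(1.248)) = exp(1.605 * 0.221542) = exp(0.355575) = 1.42700
SDI = 393 * 1.42700 = 560.811 ≈ 561

561


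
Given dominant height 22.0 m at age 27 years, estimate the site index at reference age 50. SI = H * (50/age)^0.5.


50/27 = 1.85185
(1.85185)^0.5 = 1.36083
SI = 22.0 * 1.36083 = 29.9383 ≈ 29.9 m

29.9 m


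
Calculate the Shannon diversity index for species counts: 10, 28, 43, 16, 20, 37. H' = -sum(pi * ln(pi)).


Total N = 10 + 28 + 43 + 16 + 20 + 37 = 154
Per-species terms:
  p = 10/154 = 0.064935; ln(p) = -2.734369; p*ln(p) = 0.064935 * (-2.734369) = -0.177556
  p = 28/154 = 0.181818; ln(p) = -1.704749; p*ln(p) = 0.181818 * (-1.704749) = -0.309954
  p = 43/154 = 0.279221; ln(p) = -1.275752; p*ln(p) = 0.279221 * (-1.275752) = -0.356217
  p = 16/154 = 0.103896; ln(p) = -2.264365; p*ln(p) = 0.103896 * (-2.264365) = -0.235258
  p = 20/154 = 0.129870; ln(p) = -2.041221; p*ln(p) = 0.129870 * (-2.041221) = -0.265093
  p = 37/154 = 0.240260; ln(p) = -1.426034; p*ln(p) = 0.240260 * (-1.426034) = -0.342619
sum(p*ln(p)) = (-0.177556) + (-0.309954) + (-0.356217) + (-0.235258) + (-0.265093) + (-0.342619) = -1.686697
H' = -(-1.686697) = 1.686697 ≈ 1.6867

1.6867


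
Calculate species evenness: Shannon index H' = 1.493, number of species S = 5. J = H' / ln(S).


ln(5) = 1.60944
J = H' / ln(S) = 1.493 / 1.60944 = 0.927652 ≈ 0.9277

0.9277


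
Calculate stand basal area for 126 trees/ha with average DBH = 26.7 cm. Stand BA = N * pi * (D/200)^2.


(D/200)^2 = (26.7/200)^2 = 0.1335^2 = 0.01782225
Individual BA = 3.141593 * 0.01782225 = 0.0559903 m^2
Stand BA = 126 * 0.0559903 = 7.05478 ≈ 7.05 m^2/ha

7.05 m^2/ha


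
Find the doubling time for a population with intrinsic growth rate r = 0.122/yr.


td = ln(2) / 0.122 = 0.693147 / 0.122 = 5.68153 ≈ 5.7 years

5.7 years


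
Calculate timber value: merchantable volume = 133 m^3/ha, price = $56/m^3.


Value = 133 * 56 = $7448/ha

$7448/ha


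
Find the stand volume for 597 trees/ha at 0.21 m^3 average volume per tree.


V_stand = 597 * 0.21 = 125.37 ≈ 125.4 m^3/ha

125.4 m^3/ha


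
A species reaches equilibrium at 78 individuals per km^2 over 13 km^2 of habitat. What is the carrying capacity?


K = 78 * 13 = 1014 individuals

1014 individuals


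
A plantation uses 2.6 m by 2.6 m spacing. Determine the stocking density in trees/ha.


N = 10000 / 2.6^2 = 10000 / 6.76 = 1479.29 ≈ 1479 trees/ha

1479 trees/ha


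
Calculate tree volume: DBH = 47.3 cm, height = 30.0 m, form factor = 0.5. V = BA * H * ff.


(D/200)^2 = (47.3/200)^2 = 0.2365^2 = 0.05593225
BA = 3.141593 * 0.05593225 = 0.175716 m^2
V = 0.175716 * 30.0 * 0.5 = 2.63574 ≈ 2.636 m^3

2.636 m^3


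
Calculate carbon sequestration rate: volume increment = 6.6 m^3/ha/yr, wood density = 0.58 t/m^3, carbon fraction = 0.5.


C = 6.6 * 0.58 * 0.5 = 1.914 ≈ 1.91 t C/ha/yr

1.91 t C/ha/yr


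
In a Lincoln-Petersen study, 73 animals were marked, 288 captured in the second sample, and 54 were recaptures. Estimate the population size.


N = M * C / R = 73 * 288 / 54 = 21024 / 54 = 389.33 ≈ 389

389 individuals


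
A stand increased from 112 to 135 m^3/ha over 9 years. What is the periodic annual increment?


PAI = (V2 - V1) / period = (135 - 112) / 9 = 23 / 9 = 2.5556 ≈ 2.56 m^3/ha/yr

2.56 m^3/ha/yr


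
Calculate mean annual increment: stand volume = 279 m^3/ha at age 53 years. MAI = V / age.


MAI = 279 / 53 = 5.2642 ≈ 5.26 m^3/ha/yr

5.26 m^3/ha/yr


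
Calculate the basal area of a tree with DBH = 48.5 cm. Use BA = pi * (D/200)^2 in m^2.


D/200 = 48.5/200 = 0.2425 m
(D/200)^2 = 0.2425^2 = 0.05880625
BA = 3.141593 * 0.05880625 = 0.184745 ≈ 0.1847 m^2

0.1847 m^2
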